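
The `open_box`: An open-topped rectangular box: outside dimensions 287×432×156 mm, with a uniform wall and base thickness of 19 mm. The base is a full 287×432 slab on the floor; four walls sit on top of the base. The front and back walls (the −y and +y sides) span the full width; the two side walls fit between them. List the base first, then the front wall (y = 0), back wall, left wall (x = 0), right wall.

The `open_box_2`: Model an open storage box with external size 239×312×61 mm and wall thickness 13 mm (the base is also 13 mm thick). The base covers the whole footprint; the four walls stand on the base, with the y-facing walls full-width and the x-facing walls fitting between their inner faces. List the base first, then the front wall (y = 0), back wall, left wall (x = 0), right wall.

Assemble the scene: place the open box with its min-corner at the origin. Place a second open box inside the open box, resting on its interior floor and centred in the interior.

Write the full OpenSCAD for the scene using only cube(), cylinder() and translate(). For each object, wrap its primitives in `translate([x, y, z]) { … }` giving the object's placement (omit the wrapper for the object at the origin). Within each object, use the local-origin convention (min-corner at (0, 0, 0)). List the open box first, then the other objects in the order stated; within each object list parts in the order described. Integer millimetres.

cube([287, 432, 19]);
translate([0, 0, 19]) cube([287, 19, 137]);
translate([0, 413, 19]) cube([287, 19, 137]);
translate([0, 19, 19]) cube([19, 394, 137]);
translate([268, 19, 19]) cube([19, 394, 137]);
translate([24, 60, 19]) {
  cube([239, 312, 13]);
  translate([0, 0, 13]) cube([239, 13, 48]);
  translate([0, 299, 13]) cube([239, 13, 48]);
  translate([0, 13, 13]) cube([13, 286, 48]);
  translate([226, 13, 13]) cube([13, 286, 48]);
}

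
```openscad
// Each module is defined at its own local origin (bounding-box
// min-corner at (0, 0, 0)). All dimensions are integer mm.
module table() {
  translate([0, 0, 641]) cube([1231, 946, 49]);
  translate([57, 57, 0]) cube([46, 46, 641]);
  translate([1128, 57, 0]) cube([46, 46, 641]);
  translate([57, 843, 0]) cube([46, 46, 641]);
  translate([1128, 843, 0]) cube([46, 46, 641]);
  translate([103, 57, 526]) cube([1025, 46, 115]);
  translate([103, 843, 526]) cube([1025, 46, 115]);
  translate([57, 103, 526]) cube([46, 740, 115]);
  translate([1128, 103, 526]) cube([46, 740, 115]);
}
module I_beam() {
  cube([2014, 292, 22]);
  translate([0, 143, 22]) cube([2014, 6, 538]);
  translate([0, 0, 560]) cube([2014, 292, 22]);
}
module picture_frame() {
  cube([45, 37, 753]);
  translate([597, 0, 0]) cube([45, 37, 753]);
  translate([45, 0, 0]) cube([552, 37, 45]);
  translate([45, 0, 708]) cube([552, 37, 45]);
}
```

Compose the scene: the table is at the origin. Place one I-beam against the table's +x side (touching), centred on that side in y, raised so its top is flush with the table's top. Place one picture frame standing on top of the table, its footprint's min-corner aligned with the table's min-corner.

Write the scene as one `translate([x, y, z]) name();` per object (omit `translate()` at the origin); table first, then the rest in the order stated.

table();
translate([1231, 327, 108]) I_beam();
translate([0, 0, 690]) picture_frame();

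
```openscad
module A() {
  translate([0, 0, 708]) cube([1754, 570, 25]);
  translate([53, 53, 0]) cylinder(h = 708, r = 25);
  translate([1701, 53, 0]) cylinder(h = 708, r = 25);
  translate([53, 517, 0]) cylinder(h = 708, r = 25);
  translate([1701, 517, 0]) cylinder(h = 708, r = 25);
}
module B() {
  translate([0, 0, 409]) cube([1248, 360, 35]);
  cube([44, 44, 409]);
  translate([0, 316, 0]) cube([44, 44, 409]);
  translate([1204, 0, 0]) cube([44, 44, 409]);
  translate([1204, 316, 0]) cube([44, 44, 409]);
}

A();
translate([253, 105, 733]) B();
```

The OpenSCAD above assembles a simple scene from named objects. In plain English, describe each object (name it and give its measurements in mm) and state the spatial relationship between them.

A is a table: top 1754 mm (x) × 570 mm (y), 25 mm thick, upper face at z = 733 mm, on four round legs of 50 mm diameter, each leg's bounding box inset 28 mm from the nearest pair of top edges, running from z = 0 to the bottom of the top.

B is a bench: a 1248×360 mm seat slab, 35 mm thick, top at z = 444 mm, on four 44×44 mm square legs flush with the seat corners and standing on z = 0.

The bench is on top of the table, centred.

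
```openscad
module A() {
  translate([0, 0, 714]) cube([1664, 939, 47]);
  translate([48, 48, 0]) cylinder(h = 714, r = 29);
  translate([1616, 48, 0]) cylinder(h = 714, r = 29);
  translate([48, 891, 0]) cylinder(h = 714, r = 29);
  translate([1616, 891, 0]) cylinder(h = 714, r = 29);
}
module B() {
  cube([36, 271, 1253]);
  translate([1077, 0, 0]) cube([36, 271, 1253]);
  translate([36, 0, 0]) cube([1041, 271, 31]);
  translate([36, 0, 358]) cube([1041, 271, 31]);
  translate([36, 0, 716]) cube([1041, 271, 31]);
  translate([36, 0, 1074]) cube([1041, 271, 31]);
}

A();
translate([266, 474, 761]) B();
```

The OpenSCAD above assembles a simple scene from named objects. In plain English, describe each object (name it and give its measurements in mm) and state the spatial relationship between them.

A is a table with a 1664×939 mm rectangular top, 47 mm thick, top surface at z = 761 mm, supported by four round legs of 58 mm diameter, each leg's bounding box inset 19 mm from the nearest pair of top edges, running from the floor.

B is an open bookshelf. Two side panels, each 36 mm thick, 271 mm deep and 1253 mm tall, stand 1113 mm apart (outside-to-outside). Between them sit 4 shelves, each 31 mm thick and 271 mm deep, spanning the full gap between the sides. The bottom shelf rests on the floor (its underside at z = 0) and the clear gap between one shelf's top and the next shelf's underside is 327 mm.

The bookshelf is on top of the table.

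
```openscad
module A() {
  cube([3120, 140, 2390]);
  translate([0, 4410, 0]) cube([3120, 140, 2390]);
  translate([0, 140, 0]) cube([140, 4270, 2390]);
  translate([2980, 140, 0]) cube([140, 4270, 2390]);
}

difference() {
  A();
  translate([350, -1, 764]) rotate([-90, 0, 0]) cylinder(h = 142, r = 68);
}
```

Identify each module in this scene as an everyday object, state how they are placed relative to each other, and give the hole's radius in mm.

The subtracted cylinder has r = 68 mm.

A is a house frame. The house frame has a circular hole through its front wall. The hole's radius is 68 mm.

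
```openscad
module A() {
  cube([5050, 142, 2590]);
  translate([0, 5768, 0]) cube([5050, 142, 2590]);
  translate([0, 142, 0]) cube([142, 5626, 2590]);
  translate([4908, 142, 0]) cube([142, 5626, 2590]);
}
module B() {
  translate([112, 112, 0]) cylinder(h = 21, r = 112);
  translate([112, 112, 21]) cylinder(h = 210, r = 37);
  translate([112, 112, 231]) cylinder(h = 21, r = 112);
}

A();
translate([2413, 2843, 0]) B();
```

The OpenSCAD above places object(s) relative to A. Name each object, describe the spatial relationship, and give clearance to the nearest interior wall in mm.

Clearances: x = 2271, y = 2701; minimum 2271 mm.

A is a house frame. B is a spool. The spool sits inside the house frame, centred. The clearance to the nearest interior wall is 2271 mm.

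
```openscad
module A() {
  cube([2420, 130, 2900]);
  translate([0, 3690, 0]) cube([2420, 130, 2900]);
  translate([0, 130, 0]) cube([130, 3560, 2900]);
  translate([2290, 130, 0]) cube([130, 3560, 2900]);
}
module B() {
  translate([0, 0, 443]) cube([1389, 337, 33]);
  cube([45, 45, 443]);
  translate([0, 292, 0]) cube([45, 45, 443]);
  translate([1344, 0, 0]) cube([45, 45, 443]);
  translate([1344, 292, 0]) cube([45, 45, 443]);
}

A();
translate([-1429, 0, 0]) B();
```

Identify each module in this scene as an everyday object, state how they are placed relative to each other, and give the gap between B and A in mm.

The bench's nearest face is 40 mm from the house frame's −x face.

A is a house frame. B is a bench. The bench is on the floor beside the house frame on its −x side. The gap between the bench and the house frame is 40 mm.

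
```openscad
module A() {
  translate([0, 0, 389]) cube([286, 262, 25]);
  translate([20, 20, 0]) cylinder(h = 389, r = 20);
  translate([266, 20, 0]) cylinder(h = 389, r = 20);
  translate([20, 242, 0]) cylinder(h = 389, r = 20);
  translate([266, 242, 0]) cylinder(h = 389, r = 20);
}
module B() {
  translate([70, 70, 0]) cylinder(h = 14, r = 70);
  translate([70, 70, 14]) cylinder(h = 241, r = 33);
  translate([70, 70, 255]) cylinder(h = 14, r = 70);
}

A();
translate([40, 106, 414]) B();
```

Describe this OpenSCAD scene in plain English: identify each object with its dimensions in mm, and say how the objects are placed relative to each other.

A is a four-legged stool. The seat is 286×262 mm, 25 mm thick, top at z = 414 mm. It stands on four round legs, each 40 mm in diameter, from z = 0 to the seat underside, each leg's axis is inset half a diameter from the nearest pair of seat edges (so the leg's bounding box is flush with the corner).

B is a spool: two coaxial disc flanges of radius 70 mm and thickness 14 mm, joined by a core cylinder of radius 33 mm and height 241 mm. The lower flange rests on z = 0 and the three cylinders share a vertical axis.

The spool is on top of the stool.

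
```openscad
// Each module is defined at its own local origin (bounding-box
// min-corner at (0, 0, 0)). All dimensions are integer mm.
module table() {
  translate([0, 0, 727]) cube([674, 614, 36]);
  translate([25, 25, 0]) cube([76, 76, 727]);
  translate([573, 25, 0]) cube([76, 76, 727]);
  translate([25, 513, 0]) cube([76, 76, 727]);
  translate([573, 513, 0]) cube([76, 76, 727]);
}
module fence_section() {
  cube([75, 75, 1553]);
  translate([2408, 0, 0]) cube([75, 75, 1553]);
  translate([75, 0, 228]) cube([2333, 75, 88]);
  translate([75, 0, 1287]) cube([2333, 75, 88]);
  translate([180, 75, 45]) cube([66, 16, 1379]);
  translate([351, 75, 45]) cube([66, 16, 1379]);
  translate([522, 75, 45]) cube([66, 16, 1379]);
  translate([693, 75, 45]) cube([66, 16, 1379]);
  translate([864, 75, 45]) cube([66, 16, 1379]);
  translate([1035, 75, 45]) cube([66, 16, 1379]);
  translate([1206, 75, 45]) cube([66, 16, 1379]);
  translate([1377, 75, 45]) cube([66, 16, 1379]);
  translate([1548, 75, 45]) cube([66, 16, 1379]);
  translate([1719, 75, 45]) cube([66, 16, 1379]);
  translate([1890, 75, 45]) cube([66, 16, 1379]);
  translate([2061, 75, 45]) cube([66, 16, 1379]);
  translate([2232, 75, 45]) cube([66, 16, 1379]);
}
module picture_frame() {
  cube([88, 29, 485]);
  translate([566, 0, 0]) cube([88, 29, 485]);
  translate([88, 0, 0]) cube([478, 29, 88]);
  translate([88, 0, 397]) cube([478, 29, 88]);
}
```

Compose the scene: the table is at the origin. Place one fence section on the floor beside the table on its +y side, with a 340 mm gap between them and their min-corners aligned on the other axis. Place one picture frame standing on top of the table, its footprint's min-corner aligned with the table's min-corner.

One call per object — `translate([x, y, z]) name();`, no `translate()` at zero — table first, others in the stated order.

table();
translate([0, 954, 0]) fence_section();
translate([0, 0, 763]) picture_frame();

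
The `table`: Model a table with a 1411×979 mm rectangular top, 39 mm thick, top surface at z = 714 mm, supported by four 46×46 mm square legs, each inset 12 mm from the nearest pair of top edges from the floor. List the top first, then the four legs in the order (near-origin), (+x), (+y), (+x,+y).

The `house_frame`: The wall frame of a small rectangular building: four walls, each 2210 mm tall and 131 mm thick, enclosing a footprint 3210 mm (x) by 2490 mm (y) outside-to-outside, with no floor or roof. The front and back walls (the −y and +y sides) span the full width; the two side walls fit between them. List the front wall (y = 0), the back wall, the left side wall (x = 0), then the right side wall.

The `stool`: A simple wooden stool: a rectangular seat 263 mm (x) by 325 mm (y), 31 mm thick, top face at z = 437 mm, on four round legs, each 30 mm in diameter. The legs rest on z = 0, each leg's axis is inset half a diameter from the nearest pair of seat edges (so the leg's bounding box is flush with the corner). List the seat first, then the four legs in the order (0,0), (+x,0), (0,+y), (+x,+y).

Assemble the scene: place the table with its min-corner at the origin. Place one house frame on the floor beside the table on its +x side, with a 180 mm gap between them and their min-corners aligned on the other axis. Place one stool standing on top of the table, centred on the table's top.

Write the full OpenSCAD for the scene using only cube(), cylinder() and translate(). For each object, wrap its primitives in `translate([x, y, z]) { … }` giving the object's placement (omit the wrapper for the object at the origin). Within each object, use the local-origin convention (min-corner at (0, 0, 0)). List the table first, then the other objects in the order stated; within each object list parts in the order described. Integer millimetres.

translate([0, 0, 675]) cube([1411, 979, 39]);
translate([12, 12, 0]) cube([46, 46, 675]);
translate([1353, 12, 0]) cube([46, 46, 675]);
translate([12, 921, 0]) cube([46, 46, 675]);
translate([1353, 921, 0]) cube([46, 46, 675]);
translate([1591, 0, 0]) {
  cube([3210, 131, 2210]);
  translate([0, 2359, 0]) cube([3210, 131, 2210]);
  translate([0, 131, 0]) cube([131, 2228, 2210]);
  translate([3079, 131, 0]) cube([131, 2228, 2210]);
}
translate([574, 327, 714]) {
  translate([0, 0, 406]) cube([263, 325, 31]);
  translate([15, 15, 0]) cylinder(h = 406, r = 15);
  translate([248, 15, 0]) cylinder(h = 406, r = 15);
  translate([15, 310, 0]) cylinder(h = 406, r = 15);
  translate([248, 310, 0]) cylinder(h = 406, r = 15);
}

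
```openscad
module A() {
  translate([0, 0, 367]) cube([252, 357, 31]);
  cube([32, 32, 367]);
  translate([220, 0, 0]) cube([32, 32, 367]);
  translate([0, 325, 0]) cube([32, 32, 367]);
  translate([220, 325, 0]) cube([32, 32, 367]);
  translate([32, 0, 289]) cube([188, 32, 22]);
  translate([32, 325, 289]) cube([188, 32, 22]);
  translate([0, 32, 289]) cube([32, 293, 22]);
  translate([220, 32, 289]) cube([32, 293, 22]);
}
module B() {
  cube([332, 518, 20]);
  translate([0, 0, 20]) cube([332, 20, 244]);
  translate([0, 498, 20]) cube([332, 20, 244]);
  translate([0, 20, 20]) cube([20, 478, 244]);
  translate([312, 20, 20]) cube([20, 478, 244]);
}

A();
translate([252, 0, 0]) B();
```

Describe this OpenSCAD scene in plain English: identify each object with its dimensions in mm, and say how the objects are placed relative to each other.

A is a four-legged stool. The seat is 252×357 mm, 31 mm thick, top at z = 398 mm. It stands on four square legs, each 32×32 mm in cross-section, from z = 0 to the seat underside, each flush with a corner of the seat. Four stretchers, 32 mm wide and 22 mm tall, connect adjacent legs with their undersides at z = 289 mm, each running between the inner faces of the legs it joins and aligned with the legs' outer faces on the other axis.

B is an open-topped rectangular box: outside dimensions 332×518×264 mm, with a uniform wall and base thickness of 20 mm. The base is a full 332×518 slab on the floor; four walls sit on top of the base. The front and back walls (the −y and +y sides) span the full width; the two side walls fit between them.

The open box is against the stool's +x side, with their −y faces flush.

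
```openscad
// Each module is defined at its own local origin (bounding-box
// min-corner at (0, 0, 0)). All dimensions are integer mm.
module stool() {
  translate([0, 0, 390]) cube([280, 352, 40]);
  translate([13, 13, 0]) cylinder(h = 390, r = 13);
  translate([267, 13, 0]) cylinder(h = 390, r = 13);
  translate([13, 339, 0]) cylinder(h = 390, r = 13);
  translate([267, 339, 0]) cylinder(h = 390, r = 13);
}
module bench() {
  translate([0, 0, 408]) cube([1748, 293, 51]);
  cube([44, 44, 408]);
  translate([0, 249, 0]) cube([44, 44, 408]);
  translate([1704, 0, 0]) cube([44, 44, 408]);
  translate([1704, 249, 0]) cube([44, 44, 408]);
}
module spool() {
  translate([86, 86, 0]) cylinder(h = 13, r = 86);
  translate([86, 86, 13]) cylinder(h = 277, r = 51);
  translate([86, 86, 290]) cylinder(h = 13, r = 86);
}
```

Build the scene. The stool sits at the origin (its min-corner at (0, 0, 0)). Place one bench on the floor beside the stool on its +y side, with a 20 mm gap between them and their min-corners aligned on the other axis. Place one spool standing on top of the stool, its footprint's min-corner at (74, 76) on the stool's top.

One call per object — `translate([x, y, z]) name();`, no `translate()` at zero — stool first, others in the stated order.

stool();
translate([0, 372, 0]) bench();
translate([74, 76, 430]) spool();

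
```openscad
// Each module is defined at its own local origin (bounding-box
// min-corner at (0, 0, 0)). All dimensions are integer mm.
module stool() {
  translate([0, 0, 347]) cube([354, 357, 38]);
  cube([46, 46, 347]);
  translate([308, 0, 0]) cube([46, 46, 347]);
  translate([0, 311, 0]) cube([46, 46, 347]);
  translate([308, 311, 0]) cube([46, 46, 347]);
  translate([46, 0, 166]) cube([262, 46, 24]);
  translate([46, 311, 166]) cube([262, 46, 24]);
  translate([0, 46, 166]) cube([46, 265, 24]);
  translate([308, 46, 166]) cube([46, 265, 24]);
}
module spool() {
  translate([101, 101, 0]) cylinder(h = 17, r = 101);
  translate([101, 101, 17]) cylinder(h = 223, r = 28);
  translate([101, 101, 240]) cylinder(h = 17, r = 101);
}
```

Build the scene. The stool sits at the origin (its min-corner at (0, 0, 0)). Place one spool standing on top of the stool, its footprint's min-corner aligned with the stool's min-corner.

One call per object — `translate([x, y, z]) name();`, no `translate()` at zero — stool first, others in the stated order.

stool();
translate([0, 0, 385]) spool();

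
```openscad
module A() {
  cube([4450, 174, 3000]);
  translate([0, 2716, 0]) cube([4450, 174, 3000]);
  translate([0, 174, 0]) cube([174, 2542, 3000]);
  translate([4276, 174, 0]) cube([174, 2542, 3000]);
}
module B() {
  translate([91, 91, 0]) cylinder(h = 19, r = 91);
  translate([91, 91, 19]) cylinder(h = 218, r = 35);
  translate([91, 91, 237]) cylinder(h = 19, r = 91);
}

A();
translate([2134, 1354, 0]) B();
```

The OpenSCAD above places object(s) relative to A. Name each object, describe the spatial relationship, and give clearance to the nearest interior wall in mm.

Clearances: x = 1960, y = 1180; minimum 1180 mm.

A is a house frame. B is a spool. The spool sits inside the house frame, centred. The clearance to the nearest interior wall is 1180 mm.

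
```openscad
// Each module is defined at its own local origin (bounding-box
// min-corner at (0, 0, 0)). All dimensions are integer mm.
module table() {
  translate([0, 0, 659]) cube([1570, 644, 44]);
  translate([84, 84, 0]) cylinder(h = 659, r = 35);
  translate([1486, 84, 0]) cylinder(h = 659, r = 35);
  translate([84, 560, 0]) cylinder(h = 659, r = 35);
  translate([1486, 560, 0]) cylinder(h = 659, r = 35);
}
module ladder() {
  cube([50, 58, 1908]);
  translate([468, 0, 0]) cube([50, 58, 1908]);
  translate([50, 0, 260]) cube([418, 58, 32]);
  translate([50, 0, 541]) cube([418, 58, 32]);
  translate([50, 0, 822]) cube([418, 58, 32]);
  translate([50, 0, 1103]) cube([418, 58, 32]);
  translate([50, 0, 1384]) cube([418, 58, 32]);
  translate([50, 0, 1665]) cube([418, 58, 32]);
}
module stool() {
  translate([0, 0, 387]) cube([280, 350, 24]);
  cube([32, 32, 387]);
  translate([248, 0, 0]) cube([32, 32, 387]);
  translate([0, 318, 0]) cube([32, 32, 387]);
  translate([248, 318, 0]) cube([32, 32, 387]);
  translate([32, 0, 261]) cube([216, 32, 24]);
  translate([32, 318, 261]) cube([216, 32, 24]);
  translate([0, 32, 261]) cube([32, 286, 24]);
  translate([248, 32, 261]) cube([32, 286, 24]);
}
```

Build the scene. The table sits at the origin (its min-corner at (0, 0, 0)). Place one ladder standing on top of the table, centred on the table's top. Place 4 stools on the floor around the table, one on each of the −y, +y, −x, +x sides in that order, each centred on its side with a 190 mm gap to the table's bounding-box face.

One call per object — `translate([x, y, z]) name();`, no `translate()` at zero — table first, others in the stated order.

table();
translate([526, 293, 703]) ladder();
translate([645, -540, 0]) stool();
translate([645, 834, 0]) stool();
translate([-470, 147, 0]) stool();
translate([1760, 147, 0]) stool();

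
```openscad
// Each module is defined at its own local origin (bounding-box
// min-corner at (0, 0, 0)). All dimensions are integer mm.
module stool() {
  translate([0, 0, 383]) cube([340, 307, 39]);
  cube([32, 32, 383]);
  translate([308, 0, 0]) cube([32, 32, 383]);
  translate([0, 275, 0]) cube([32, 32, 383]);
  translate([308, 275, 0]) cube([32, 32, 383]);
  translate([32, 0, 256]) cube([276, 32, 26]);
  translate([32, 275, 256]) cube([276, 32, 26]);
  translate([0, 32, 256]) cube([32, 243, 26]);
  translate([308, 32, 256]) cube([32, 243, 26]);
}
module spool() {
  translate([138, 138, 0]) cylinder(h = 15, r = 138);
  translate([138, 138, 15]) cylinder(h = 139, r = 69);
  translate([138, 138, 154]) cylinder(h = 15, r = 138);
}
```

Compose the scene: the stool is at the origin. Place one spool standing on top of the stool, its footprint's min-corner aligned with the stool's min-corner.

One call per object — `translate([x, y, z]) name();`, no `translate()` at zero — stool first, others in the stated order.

stool();
translate([0, 0, 422]) spool();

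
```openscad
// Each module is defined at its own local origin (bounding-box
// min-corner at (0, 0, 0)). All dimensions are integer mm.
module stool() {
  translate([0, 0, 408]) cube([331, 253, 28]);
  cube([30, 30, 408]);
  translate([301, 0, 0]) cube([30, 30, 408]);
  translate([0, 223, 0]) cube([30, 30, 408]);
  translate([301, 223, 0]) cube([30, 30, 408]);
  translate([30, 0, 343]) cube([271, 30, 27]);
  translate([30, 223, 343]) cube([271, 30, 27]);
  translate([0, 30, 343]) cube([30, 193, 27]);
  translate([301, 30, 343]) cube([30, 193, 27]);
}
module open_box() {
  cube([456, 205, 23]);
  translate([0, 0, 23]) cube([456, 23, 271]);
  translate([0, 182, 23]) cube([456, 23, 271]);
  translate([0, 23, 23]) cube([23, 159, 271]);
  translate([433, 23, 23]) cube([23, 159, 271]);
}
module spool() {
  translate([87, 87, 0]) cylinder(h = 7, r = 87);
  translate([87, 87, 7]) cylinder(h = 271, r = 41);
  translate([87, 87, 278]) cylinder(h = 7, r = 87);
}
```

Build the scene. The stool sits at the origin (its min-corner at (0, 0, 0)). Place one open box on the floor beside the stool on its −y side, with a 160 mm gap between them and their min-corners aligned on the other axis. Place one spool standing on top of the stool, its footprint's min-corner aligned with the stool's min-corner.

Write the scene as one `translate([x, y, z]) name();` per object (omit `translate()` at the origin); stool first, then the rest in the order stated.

stool();
translate([0, -365, 0]) open_box();
translate([0, 0, 436]) spool();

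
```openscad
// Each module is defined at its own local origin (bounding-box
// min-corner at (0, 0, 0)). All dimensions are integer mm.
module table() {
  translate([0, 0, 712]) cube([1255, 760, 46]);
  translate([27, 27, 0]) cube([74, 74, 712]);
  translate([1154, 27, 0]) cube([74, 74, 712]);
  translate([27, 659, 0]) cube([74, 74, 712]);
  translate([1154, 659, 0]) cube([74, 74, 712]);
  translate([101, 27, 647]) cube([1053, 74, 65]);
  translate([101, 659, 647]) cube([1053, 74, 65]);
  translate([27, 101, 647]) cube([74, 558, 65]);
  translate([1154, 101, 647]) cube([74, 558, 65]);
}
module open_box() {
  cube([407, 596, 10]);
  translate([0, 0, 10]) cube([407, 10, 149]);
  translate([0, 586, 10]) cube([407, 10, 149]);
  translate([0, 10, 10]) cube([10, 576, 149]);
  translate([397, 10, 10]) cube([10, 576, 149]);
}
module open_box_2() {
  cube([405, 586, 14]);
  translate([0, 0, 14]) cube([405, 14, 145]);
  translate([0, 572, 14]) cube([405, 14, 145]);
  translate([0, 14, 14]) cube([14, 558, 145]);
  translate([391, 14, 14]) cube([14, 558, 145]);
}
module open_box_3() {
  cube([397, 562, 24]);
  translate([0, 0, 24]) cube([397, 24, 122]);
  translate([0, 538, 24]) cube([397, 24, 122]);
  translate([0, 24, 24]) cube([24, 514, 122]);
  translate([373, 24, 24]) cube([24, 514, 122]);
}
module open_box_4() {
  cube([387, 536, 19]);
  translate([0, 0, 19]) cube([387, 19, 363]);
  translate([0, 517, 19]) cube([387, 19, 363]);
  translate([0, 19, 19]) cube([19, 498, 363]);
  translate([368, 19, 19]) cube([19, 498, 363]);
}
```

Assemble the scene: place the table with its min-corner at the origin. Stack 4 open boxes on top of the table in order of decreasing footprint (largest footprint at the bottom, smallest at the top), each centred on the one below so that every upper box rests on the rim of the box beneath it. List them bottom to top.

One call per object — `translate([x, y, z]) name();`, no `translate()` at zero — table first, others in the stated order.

table();
translate([424, 82, 758]) open_box();
translate([425, 87, 917]) open_box_2();
translate([429, 99, 1076]) open_box_3();
translate([434, 112, 1222]) open_box_4();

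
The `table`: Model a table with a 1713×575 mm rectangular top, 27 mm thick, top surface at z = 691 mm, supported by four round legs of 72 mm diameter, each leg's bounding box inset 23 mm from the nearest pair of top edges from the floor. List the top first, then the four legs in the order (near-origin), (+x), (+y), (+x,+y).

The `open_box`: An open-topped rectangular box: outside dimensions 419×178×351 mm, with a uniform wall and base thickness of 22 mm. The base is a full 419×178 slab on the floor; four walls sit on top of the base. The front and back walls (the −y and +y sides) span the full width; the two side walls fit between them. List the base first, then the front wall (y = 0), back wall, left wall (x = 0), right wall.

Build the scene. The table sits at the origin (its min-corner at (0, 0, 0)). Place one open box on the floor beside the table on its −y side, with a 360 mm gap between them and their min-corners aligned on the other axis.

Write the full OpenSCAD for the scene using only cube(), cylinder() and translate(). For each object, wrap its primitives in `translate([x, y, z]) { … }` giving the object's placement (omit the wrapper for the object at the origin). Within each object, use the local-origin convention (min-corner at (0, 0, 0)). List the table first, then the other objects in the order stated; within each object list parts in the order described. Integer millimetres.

translate([0, 0, 664]) cube([1713, 575, 27]);
translate([59, 59, 0]) cylinder(h = 664, r = 36);
translate([1654, 59, 0]) cylinder(h = 664, r = 36);
translate([59, 516, 0]) cylinder(h = 664, r = 36);
translate([1654, 516, 0]) cylinder(h = 664, r = 36);
translate([0, -538, 0]) {
  cube([419, 178, 22]);
  translate([0, 0, 22]) cube([419, 22, 329]);
  translate([0, 156, 22]) cube([419, 22, 329]);
  translate([0, 22, 22]) cube([22, 134, 329]);
  translate([397, 22, 22]) cube([22, 134, 329]);
}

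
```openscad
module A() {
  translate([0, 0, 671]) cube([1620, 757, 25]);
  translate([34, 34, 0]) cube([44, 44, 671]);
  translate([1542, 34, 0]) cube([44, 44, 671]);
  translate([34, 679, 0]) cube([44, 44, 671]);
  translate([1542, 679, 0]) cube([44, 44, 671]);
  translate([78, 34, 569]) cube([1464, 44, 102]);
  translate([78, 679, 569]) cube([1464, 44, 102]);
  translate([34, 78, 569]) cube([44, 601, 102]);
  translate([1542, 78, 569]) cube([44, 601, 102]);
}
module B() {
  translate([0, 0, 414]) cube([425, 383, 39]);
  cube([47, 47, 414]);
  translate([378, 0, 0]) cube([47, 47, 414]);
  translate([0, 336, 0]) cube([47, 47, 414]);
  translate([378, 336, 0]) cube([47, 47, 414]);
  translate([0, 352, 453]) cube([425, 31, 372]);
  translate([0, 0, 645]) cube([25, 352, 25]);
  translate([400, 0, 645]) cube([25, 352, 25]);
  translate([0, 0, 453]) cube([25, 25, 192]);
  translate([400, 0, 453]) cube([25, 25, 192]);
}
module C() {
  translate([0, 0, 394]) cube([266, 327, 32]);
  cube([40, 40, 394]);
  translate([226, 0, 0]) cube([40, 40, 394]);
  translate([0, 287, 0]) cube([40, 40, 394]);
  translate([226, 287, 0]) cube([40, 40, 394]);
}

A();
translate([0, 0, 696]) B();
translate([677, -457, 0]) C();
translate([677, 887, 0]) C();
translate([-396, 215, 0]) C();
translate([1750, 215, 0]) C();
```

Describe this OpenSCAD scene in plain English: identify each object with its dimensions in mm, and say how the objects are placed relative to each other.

A is a rectangular dining table. The top is 1620×757×25 mm with its upper surface at z = 696 mm. It stands on four 44×44 mm square legs, each inset 34 mm from the nearest pair of top edges, running from the floor to the underside of the top. Four apron rails, 44 mm thick and 102 mm tall, run between adjacent legs with their top edges flush with the underside of the top and their outer faces flush with the legs' outer faces.

B is a chair. The seat is a 425×383×39 mm slab with its top at z = 453 mm, on four 47×47 mm corner legs (flush with the seat edges, standing on z = 0). A flat backrest 31 mm thick, 372 mm tall, spans the full seat width and rises from the seat top along its +y edge, rear face flush with the rear of the seat. Two armrests of 25×25 mm section run along each side from the seat's front edge to the front of the backrest, top faces 217 mm above the seat top and outer faces flush with the seat's x-edges; a 25×25 mm post under the front of each armrest stands on the seat at the front corner.

C is a four-legged stool. The seat is 266×327 mm, 32 mm thick, top at z = 426 mm. It stands on four square legs, each 40×40 mm in cross-section, from z = 0 to the seat underside, each flush with a corner of the seat.

The chair is on top of the table. Four stools sit around the table at the −y, +y, −x, +x sides.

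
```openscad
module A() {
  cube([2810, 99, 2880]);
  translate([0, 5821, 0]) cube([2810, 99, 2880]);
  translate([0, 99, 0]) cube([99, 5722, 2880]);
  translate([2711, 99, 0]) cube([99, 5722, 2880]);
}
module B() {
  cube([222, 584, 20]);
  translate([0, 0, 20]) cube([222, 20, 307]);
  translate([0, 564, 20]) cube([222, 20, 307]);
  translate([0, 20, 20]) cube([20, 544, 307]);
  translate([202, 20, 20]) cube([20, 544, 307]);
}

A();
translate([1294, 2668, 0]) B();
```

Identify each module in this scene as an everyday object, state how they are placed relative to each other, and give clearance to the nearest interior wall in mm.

Clearances: x = 1195, y = 2569; minimum 1195 mm.

A is a house frame. B is an open box. The open box sits inside the house frame, centred. The clearance to the nearest interior wall is 1195 mm.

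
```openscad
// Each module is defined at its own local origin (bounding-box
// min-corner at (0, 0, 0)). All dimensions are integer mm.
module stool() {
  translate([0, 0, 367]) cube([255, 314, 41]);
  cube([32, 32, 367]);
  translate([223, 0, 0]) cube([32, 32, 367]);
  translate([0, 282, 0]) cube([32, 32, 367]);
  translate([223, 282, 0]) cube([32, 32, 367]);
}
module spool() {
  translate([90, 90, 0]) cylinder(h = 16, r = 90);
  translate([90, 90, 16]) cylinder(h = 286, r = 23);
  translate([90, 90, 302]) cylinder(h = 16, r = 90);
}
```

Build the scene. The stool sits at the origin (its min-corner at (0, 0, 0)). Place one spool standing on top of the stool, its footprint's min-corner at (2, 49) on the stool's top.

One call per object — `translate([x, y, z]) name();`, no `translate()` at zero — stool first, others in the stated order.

stool();
translate([2, 49, 408]) spool();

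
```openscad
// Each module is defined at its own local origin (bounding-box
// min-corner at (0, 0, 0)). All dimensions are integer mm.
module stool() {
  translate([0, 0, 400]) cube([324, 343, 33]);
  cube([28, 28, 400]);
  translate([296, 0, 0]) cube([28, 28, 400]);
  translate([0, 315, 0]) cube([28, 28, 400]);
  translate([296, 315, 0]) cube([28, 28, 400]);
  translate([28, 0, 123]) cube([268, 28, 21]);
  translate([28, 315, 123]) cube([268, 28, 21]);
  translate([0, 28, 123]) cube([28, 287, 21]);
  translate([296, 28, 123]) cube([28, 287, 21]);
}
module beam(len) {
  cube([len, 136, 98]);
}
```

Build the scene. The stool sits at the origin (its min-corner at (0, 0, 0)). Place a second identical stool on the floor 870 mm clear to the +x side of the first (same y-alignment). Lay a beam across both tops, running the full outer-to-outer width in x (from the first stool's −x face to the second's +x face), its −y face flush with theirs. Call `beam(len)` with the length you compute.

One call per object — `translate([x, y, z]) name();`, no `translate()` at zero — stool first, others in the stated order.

stool();
translate([1194, 0, 0]) stool();
translate([0, 0, 433]) beam(1518);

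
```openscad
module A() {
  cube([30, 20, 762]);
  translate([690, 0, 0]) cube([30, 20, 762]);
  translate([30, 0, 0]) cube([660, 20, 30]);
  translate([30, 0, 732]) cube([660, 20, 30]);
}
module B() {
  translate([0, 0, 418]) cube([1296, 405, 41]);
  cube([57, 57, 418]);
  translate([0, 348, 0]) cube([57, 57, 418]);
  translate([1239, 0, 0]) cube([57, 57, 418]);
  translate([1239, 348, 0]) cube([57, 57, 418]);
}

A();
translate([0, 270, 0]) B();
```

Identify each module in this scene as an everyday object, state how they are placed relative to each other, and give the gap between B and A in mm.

The bench's nearest face is 250 mm from the picture frame's +y face.

A is a picture frame. B is a bench. The bench is on the floor beside the picture frame on its +y side. The gap between the bench and the picture frame is 250 mm.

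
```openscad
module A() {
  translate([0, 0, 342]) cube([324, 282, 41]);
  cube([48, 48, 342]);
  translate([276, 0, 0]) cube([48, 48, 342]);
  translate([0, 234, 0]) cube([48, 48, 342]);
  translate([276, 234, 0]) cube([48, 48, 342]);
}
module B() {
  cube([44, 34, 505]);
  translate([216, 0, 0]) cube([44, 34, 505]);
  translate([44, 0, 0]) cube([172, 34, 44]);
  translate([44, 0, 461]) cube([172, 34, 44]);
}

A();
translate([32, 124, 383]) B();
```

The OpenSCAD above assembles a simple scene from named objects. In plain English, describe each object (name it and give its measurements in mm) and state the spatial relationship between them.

A is a simple wooden stool: a rectangular seat 324 mm (x) by 282 mm (y), 41 mm thick, top face at z = 383 mm, on four square legs, each 48×48 mm in cross-section. The legs rest on z = 0, each flush with a corner of the seat.

B is a picture frame with a 172×417 mm rectangular opening (x by z) and a uniform 44 mm border on every side. Frame depth is 34 mm along y. It is built from two vertical stiles running the full outside height and two horizontal rails spanning the gap between the stiles.

The picture frame is on top of the stool, centred.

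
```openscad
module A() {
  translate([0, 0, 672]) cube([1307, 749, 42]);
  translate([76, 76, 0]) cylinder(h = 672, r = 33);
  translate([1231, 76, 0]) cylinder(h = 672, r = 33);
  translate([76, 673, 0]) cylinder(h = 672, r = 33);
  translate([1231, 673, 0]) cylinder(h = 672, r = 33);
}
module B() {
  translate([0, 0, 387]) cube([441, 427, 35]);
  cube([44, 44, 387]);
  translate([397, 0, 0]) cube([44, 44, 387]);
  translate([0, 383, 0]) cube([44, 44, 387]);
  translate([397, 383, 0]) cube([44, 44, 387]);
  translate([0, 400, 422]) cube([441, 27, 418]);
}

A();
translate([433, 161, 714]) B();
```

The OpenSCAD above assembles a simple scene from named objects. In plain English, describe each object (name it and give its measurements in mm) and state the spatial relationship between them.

A is a table: top 1307 mm (x) × 749 mm (y), 42 mm thick, upper face at z = 714 mm, on four round legs of 66 mm diameter, each leg's bounding box inset 43 mm from the nearest pair of top edges, running from z = 0 to the bottom of the top.

B is a chair: 441×427 mm seat, 35 mm thick, top at z = 422 mm, on four 44 mm square corner legs flush with the seat edges. A 27 mm thick backrest slab spans the full seat width, extending 418 mm above the seat top, its back face flush with the seat's +y edge.

The chair is on top of the table, centred.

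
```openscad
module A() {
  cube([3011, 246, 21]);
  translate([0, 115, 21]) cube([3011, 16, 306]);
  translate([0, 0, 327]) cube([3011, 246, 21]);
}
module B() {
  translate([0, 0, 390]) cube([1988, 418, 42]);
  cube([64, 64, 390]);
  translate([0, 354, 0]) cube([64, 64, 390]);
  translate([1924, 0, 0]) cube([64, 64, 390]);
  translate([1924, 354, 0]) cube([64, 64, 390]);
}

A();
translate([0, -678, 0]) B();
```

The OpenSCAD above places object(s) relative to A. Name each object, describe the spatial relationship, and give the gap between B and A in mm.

The bench's nearest face is 260 mm from the I-beam's −y face.

A is an I-beam. B is a bench. The bench is on the floor beside the I-beam on its −y side. The gap between the bench and the I-beam is 260 mm.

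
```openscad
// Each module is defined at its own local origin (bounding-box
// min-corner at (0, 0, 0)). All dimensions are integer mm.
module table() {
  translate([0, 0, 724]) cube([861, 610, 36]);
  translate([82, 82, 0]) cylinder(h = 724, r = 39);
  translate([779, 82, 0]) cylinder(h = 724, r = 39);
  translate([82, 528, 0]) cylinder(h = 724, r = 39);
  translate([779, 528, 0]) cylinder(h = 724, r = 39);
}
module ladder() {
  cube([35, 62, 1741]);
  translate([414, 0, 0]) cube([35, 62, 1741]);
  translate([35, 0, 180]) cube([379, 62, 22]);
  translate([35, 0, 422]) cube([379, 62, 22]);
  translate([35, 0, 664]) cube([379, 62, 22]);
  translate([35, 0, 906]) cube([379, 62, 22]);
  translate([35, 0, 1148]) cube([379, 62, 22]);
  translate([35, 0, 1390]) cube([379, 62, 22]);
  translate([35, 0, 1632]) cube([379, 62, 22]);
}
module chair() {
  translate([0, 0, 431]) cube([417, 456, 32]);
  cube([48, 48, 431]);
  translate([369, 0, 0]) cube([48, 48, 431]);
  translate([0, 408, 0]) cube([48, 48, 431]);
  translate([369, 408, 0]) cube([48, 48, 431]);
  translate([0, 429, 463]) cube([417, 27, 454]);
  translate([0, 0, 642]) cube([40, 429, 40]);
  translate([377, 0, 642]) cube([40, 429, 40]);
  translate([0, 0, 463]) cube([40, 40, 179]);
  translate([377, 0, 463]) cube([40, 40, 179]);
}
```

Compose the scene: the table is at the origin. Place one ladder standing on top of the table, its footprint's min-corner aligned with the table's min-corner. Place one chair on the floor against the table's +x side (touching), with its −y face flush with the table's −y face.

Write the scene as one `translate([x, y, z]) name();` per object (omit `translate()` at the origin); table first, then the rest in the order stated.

table();
translate([0, 0, 760]) ladder();
translate([861, 0, 0]) chair();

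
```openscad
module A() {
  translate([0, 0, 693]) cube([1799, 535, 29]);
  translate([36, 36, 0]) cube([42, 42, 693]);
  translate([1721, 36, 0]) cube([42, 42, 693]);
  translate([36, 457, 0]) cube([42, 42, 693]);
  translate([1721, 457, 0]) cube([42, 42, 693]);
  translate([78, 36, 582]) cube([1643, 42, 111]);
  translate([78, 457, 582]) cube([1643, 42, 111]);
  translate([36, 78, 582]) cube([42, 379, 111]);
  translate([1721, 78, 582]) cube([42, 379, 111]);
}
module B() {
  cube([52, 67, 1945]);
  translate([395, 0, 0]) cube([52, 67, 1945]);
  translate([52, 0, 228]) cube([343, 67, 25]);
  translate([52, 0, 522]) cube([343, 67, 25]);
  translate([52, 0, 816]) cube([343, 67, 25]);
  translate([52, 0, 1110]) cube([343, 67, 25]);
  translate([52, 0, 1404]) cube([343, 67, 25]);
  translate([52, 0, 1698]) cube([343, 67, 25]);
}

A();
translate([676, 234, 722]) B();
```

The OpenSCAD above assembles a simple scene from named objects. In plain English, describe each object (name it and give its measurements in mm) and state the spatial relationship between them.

A is a table with a 1799×535 mm rectangular top, 29 mm thick, top surface at z = 722 mm, supported by four 42×42 mm square legs, each inset 36 mm from the nearest pair of top edges, running from the floor. Four apron rails, 42 mm thick and 111 mm tall, run between adjacent legs with their top edges flush with the underside of the top and their outer faces flush with the legs' outer faces.

B is a straight ladder. Two 52×67 mm vertical rails, 1945 mm tall, stand 447 mm apart (outside-to-outside) with their front faces coplanar on the −y side. 6 rungs, each 67 mm deep and 25 mm tall, span between the inner faces of the rails, front faces flush with the rails. The lowest rung's underside is at z = 228 mm and rungs are spaced 294 mm apart (underside to underside).

The ladder is on top of the table, centred.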